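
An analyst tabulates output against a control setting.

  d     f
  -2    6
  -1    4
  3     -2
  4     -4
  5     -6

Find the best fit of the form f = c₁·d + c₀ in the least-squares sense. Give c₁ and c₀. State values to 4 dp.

The normal system AᵀA·[c₁, c₀]ᵀ = Aᵀf is [[55, 9]; [9, 5]]·[c₁, c₀]ᵀ = [-68, -2]ᵀ.
det = 55·5 − 9² = 194.
c₁ = ((-68)·5 − 9·(-2))/194 = -161/97; c₀ = (55·(-2) − 9·(-68))/194 = 251/97.

c₁ = -1.6598, c₀ = 2.5876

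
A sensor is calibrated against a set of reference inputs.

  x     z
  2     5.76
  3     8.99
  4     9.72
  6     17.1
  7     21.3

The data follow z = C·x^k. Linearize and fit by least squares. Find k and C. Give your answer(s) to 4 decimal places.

Taking logs, ln z = k·ln x + ln C, so regress ln z on ln x.
Over the data: Σln x = 6.9157, Σ(ln x)² = 10.6062, Σln z = 12.1190, Σln x·ln z = 17.8179.
Normal system: [[10.6062, 6.9157]; [6.9157, 5]]·[k, ln C]ᵀ = [17.8179, 12.1190]ᵀ.
Δ = 10.6062·5 − (6.9157)² = 5.2037; k = (17.8179·5 − 6.9157·12.1190)/5.2037 = 1.01426, ln C = (10.6062·12.1190 − 6.9157·17.8179)/5.2037 = 1.02093, so C = exp(1.02093) = 2.77578.

k = 1.0143, C = 2.7758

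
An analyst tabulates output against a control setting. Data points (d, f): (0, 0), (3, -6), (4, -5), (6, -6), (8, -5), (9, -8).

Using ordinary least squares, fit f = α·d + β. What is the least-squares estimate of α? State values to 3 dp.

α = -0.643

Normal-equation sums: Σd·d = 206, Σd = 30, Σ1 = 6.
For Xᵀf: Σd·f = -186, Σf = -30.
So XᵀX·[α, β]ᵀ = Xᵀf: [[206, 30]; [30, 6]]·[α, β]ᵀ = [-186, -30]ᵀ.
Eliminating β: 6·(row 1) − 30·(row 2) gives 336·α = 6·(-186) − 30·(-30) = -216, so α = -9/14.
Then β = ((-30) − 30·(-9/14))/6 = -25/14.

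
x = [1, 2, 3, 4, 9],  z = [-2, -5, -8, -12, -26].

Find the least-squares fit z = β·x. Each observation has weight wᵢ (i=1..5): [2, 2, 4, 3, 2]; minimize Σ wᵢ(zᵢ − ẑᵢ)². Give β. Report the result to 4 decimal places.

Entries of MᵀWM: Σwᵢ·x·x = 256.
Moment sums: Σwᵢ·x·z = -732.
Normal equations: [[256]]·[β]ᵀ = [-732]ᵀ.
β = (-732)/256 = -2.85938.

β = -2.8594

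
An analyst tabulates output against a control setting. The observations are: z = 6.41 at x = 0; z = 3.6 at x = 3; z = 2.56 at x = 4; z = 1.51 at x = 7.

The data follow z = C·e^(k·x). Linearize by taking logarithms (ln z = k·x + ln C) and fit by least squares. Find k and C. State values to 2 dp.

Linearized form: ln z = k·x + ln C. From the 4 transformed points,
Sums: Σx = 14.0000, Σ(x)² = 74.0000, Σln z = 4.4909, Σx·ln z = 10.4876.
Normal system: [[74.0000, 14.0000]; [14.0000, 4]]·[k, ln C]ᵀ = [10.4876, 4.4909]ᵀ.
Solving (det = 100.0000): k = -0.20922, ln C = 1.85501, so C = exp(1.85501) = 6.39176.

k = -0.21, C = 6.39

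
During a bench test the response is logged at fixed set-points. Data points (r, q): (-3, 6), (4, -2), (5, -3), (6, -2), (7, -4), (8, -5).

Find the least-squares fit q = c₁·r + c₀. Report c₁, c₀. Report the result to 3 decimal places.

Forming AᵀA = [[199, 27]; [27, 6]] and Aᵀq = [-121, -10]ᵀ gives AᵀA·[c₁, c₀]ᵀ = Aᵀq.
det = 199·6 − 27² = 465.
c₁ = ((-121)·6 − 27·(-10))/465 = -152/155; c₀ = (199·(-10) − 27·(-121))/465 = 1277/465.

c₁ = -0.981, c₀ = 2.746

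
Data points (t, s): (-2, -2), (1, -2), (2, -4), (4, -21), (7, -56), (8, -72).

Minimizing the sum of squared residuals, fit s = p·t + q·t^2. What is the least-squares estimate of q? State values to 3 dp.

Entries of AᵀA: Σt·t = 138, Σt·t^2 = 920, Σt^2·t^2 = 6786.
Moment sums: Σt·s = -1058, Σt^2·s = -7714.
AᵀA·[p, q]ᵀ = Aᵀs becomes [[138, 920]; [920, 6786]]·[p, q]ᵀ = [-1058, -7714]ᵀ.
Determinant 138·6786 − 920² = 90068.
p = ((-1058)·6786 − 920·(-7714))/90068 = -899/979; q = (138·(-7714) − 920·(-1058))/90068 = -991/979.

q = -1.012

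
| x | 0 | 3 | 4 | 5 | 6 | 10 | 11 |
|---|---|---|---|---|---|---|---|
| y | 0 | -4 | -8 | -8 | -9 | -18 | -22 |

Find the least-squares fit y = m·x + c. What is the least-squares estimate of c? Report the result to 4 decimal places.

From the data, Σx·x = 307, Σx = 39, Σ1 = 7.
And Σx·y = -560, Σy = -69.
det = 307·7 − 39² = 628.
m = ((-560)·7 − 39·(-69))/628 = -1229/628; c = (307·(-69) − 39·(-560))/628 = 657/628.

c = 1.0462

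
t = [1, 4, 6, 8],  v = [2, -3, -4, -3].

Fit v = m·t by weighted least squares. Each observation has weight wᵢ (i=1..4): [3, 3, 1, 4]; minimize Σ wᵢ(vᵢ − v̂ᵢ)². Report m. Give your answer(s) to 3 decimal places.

The normal equations are: 343·m = -150.
(Σwᵢ·t·t = 343, Σwᵢ·t·v = -150.)
Hence m = -150 / 343 ≈ -0.437318.

m = -0.437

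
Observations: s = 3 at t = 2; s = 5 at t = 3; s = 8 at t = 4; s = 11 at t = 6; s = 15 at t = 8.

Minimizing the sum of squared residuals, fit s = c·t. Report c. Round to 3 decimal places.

Sums needed: Σt·t = 129.
Moment sums: Σt·s = 239.
Hence c = 239 / 129 ≈ 1.85271.

c = 1.853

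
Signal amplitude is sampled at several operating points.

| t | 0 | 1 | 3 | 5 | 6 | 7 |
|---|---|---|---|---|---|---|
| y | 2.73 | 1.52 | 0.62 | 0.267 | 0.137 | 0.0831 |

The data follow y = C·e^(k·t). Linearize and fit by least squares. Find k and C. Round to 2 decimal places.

k = -0.49, C = 2.66

Let Y = ln y. Fitting Y = k·t + ln C by least squares:
Σt = 22.0000, Σ(t)² = 120.0000, Σln y = -4.8510, Σt·ln y = -36.9586.
Equations: 120.0000·k + 22.0000·ln C = -36.9586;  22.0000·k + 6·ln C = -4.8510.
Slope k = (n·Σt·ln y − Σt·Σln y)/(n·Σ(t)² − (Σt)²) = (6·-36.9586 − 22.0000·-4.8510)/236.0000 = -0.48741; ln C = (Σln y − k·Σt)/n = 0.97867, so C = exp(0.97867) = 2.66092.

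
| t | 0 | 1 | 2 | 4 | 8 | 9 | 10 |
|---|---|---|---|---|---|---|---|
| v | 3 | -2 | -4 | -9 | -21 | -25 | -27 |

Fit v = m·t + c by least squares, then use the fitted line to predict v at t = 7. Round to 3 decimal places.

Compute the Gram sums: Σt·t = 266, Σt = 34, Σ1 = 7.
Right-hand side: Σt·v = -709, Σv = -85.
Eliminating c: 7·(row 1) − 34·(row 2) gives 706·m = 7·(-709) − 34·(-85) = -2073, so m = -2073/706.
Then c = ((-85) − 34·(-2073/706))/7 = 748/353.
At t = 7: v̂ = (-2073/706)·(7) + (748/353)·(1) = -13015/706.

v̂ = -18.435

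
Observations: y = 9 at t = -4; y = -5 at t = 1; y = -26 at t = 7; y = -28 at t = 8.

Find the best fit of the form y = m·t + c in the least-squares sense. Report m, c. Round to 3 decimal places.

m = -3.160, c = -3.021

Entries of XᵀX: Σt·t = 130, Σt = 12, Σ1 = 4.
Moment sums: Σt·y = -447, Σy = -50.
Normal equations: [[130, 12]; [12, 4]]·[m, c]ᵀ = [-447, -50]ᵀ.
Eliminating c: 4·(row 1) − 12·(row 2) gives 376·m = 4·(-447) − 12·(-50) = -1188, so m = -297/94.
Then c = ((-50) − 12·(-297/94))/4 = -142/47.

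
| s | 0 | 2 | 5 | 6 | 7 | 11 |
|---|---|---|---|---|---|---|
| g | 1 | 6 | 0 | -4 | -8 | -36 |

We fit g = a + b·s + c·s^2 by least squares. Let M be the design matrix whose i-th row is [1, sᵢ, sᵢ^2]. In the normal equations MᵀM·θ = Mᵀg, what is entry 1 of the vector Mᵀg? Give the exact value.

-41

Entry 1 ↔ basis 1, so (Mᵀg)_{1} = Σᵢ gᵢ = (1)·(1) + (1)·(6) + (1)·(0) + (1)·(-4) + (1)·(-8) + (1)·(-36) = -41.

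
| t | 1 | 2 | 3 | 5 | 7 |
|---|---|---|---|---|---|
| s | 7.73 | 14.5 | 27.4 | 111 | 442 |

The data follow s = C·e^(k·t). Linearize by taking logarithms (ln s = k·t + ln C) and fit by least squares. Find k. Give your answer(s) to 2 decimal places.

Let Y = ln s. Fitting Y = k·t + ln C by least squares:
AᵀA = [[88.0000, 18.0000]; [18.0000, 5]], rhs = [83.5119, 18.8306]ᵀ  (here Σt = 18.0000, Σ(t)² = 88.0000, Σln s = 18.8306, Σt·ln s = 83.5119).
Δ = 88.0000·5 − (18.0000)² = 116.0000; k = (83.5119·5 − 18.0000·18.8306)/116.0000 = 0.67765, ln C = (88.0000·18.8306 − 18.0000·83.5119)/116.0000 = 1.32658.

k = 0.68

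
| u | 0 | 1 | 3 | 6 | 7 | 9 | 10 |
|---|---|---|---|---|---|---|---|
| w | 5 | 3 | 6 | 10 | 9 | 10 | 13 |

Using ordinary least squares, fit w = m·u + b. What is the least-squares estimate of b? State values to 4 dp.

b = 3.6981

Entries of XᵀX: Σu·u = 276, Σu = 36, Σ1 = 7.
Moment sums: Σu·w = 364, Σw = 56.
Determinant 276·7 − 36² = 636.
m = (364·7 − 36·56)/636 = 133/159; b = (276·56 − 36·364)/636 = 196/53.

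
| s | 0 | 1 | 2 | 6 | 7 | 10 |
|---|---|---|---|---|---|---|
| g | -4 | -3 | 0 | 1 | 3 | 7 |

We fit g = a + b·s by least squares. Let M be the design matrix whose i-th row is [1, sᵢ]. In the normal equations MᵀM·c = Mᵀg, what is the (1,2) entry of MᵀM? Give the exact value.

Row 1 ↔ basis 1, column 2 ↔ basis s, so (MᵀM)_{1,2} = Σᵢ s = (1)·(0) + (1)·(1) + (1)·(2) + (1)·(6) + (1)·(7) + (1)·(10) = 26.

26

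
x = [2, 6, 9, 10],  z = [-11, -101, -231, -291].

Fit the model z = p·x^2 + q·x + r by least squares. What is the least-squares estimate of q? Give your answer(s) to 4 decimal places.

MᵀM·[p, q, r]ᵀ = Mᵀz reads: 17873·p + 1953·q + 221·r = -51491;  1953·p + 221·q + 27·r = -5617;  221·p + 27·q + 4·r = -634.
Inverting the 3×3 Gram matrix, [p, q, r]ᵀ = [-525/167, 485/167, -737/167]ᵀ.

q = 2.9042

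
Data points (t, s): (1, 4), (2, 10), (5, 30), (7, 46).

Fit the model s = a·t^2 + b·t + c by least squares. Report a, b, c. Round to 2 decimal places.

a = 0.24, b = 5.06, c = -1.21

The normal equations are: 3043·a + 477·b + 79·c = 3048;  477·a + 79·b + 15·c = 496;  79·a + 15·b + 4·c = 90.
(Σt^2·t^2 = 3043, Σt^2·t = 477, Σt^2 = 79, Σt·t = 79, Σt = 15, Σ1 = 4, Σt^2·s = 3048, Σt·s = 496, Σs = 90.)
Solving the 3×3 system (Gaussian elimination) gives a = 85/354, b = 597/118, c = -215/177.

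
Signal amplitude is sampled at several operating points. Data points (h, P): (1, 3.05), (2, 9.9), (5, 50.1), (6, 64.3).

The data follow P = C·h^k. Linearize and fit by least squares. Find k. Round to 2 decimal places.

k = 1.72

Linearized form: ln P = k·ln h + ln C. From the 4 transformed points,
Σln h = 4.0943, Σ(ln h)² = 6.2811, Σln P = 11.4853, Σln h·ln P = 15.3485.
Equations: 6.2811·k + 4.0943·ln C = 15.3485;  4.0943·k + 4·ln C = 11.4853.
Slope k = (n·Σln h·ln P − Σln h·Σln P)/(n·Σ(ln h)² − (Σln h)²) = (4·15.3485 − 4.0943·11.4853)/8.3609 = 1.71865; ln C = (Σln P − k·Σln h)/n = 1.11212.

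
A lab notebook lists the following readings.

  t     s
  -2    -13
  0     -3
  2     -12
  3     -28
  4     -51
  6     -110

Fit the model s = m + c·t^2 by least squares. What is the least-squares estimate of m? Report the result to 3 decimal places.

m = -1.429

From the data, Σ1 = 6, Σt^2 = 69, Σt^2·t^2 = 1665.
And Σs = -217, Σt^2·s = -5128.
Normal equations: [[6, 69]; [69, 1665]]·[m, c]ᵀ = [-217, -5128]ᵀ.
Δ = 6·1665 − 69² = 5229.
m = ((-217)·1665 − 69·(-5128))/5229 = -2491/1743; c = (6·(-5128) − 69·(-217))/5229 = -1755/581.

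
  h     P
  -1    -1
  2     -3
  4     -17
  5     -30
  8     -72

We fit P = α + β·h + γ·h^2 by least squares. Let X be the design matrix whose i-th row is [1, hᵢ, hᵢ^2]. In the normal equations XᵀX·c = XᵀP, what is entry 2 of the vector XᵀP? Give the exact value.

Entry 2 ↔ basis h, so (XᵀP)_{2} = Σᵢ (h)·Pᵢ = (-1)·(-1) + (2)·(-3) + (4)·(-17) + (5)·(-30) + (8)·(-72) = -799.

-799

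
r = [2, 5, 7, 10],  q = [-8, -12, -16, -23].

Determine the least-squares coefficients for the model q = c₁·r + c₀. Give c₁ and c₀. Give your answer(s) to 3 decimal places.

c₁ = -1.882, c₀ = -3.456

The normal system XᵀX·[c₁, c₀]ᵀ = Xᵀq is [[178, 24]; [24, 4]]·[c₁, c₀]ᵀ = [-418, -59]ᵀ.
det = 178·4 − 24² = 136.
c₁ = ((-418)·4 − 24·(-59))/136 = -32/17; c₀ = (178·(-59) − 24·(-418))/136 = -235/68.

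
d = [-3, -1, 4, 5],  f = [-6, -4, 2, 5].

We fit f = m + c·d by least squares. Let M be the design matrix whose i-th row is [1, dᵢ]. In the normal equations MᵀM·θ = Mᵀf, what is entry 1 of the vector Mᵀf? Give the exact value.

Entry 1 ↔ basis 1, so (Mᵀf)_{1} = Σᵢ fᵢ = (1)·(-6) + (1)·(-4) + (1)·(2) + (1)·(5) = -3.

-3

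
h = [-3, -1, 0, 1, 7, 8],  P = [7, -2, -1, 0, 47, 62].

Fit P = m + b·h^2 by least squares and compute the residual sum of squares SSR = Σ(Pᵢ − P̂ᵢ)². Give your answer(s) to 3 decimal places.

SSR = 2.727

Compute the Gram sums: Σ1 = 6, Σh^2 = 124, Σh^2·h^2 = 6580.
Right-hand side: ΣP = 113, Σh^2·P = 6332.
So MᵀM·[m, b]ᵀ = MᵀP: [[6, 124]; [124, 6580]]·[m, b]ᵀ = [113, 6332]ᵀ.
Δ = 6·6580 − 124² = 24104.
m = (113·6580 − 124·6332)/24104 = -10407/6026; b = (6·6332 − 124·113)/24104 = 5995/6026.
Residuals: -683/3013, -3820/3013, 4381/6026, 2206/3013, -63/3013, 339/6026; SSR = 16433/6026.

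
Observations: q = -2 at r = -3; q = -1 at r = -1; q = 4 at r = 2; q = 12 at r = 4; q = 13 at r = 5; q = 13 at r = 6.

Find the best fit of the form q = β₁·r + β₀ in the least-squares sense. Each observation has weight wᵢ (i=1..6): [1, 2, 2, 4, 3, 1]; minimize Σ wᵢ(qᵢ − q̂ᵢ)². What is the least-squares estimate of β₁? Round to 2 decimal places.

β₁ = 2.13

The normal system AᵀWA·[β₁, β₀]ᵀ = AᵀWq is [[194, 36]; [36, 13]]·[β₁, β₀]ᵀ = [489, 104]ᵀ.
Δ = 194·13 − 36² = 1226.
β₁ = (489·13 − 36·104)/1226 = 2613/1226; β₀ = (194·104 − 36·489)/1226 = 1286/613.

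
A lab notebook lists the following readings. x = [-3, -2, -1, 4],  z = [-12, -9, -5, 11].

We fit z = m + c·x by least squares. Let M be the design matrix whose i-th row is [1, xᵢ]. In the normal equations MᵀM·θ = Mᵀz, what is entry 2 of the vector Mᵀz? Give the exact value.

Entry 2 ↔ basis x, so (Mᵀz)_{2} = Σᵢ (x)·zᵢ = (-3)·(-12) + (-2)·(-9) + (-1)·(-5) + (4)·(11) = 103.

103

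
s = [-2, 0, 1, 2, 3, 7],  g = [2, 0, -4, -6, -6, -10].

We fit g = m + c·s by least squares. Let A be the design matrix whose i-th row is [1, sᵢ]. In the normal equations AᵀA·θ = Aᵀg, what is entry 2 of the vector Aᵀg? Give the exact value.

-108

Entry 2 ↔ basis s, so (Aᵀg)_{2} = Σᵢ (s)·gᵢ = (-2)·(2) + (0)·(0) + (1)·(-4) + (2)·(-6) + (3)·(-6) + (7)·(-10) = -108.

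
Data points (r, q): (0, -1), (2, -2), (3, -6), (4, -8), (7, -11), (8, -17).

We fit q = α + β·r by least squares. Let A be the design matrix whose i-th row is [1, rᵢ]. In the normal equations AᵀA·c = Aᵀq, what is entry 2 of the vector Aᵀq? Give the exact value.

Entry 2 ↔ basis r, so (Aᵀq)_{2} = Σᵢ (r)·qᵢ = (0)·(-1) + (2)·(-2) + (3)·(-6) + (4)·(-8) + (7)·(-11) + (8)·(-17) = -267.

-267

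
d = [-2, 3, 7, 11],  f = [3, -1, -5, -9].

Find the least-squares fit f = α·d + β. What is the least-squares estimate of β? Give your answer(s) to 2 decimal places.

β = 1.40

With design matrix X, XᵀX = [[183, 19]; [19, 4]] and Xᵀf = [-143, -12]ᵀ.
Determinant 183·4 − 19² = 371.
α = ((-143)·4 − 19·(-12))/371 = -344/371; β = (183·(-12) − 19·(-143))/371 = 521/371.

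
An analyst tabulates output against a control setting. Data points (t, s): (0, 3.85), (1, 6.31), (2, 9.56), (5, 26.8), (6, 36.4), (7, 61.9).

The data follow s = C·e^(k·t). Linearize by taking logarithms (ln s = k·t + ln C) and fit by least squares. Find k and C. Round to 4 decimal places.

Linearized form: ln s = k·t + ln C. From the 6 transformed points,
Σt = 21.0000, Σ(t)² = 115.0000, Σln s = 16.4563, Σt·ln s = 73.2454.
Equations: 115.0000·k + 21.0000·ln C = 73.2454;  21.0000·k + 6·ln C = 16.4563.
Slope k = (n·Σt·ln s − Σt·Σln s)/(n·Σ(t)² − (Σt)²) = (6·73.2454 − 21.0000·16.4563)/249.0000 = 0.37707; ln C = (Σln s − k·Σt)/n = 1.42297, so C = exp(1.42297) = 4.14944.

k = 0.3771, C = 4.1494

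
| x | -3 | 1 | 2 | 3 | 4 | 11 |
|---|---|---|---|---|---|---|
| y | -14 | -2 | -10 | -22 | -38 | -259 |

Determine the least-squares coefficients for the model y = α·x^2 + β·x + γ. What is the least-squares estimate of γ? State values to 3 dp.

γ = 0.487

From the data, Σx^2·x^2 = 15076, Σx^2·x = 1404, Σx^2 = 160, Σx·x = 160, Σx = 18, Σ1 = 6.
For Mᵀy: Σx^2·y = -32313, Σx·y = -3047, Σy = -345.
Normal equations: [[15076, 1404, 160]; [1404, 160, 18]; [160, 18, 6]]·[α, β, γ]ᵀ = [-32313, -3047, -345]ᵀ.
Row-reducing yields α = -177267/87604, β = -5345/3982, γ = 10665/21901.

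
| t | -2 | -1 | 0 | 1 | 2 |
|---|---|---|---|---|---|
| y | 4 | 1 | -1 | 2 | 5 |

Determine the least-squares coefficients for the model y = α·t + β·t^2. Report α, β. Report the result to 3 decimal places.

Entries of XᵀX: Σt·t = 10, Σt·t^2 = 0, Σt^2·t^2 = 34.
Moment sums: Σt·y = 3, Σt^2·y = 39.
XᵀX·[α, β]ᵀ = Xᵀy becomes [[10, 0]; [0, 34]]·[α, β]ᵀ = [3, 39]ᵀ.
Determinant 10·34 − 0² = 340.
α = (3·34 − 0·39)/340 = 3/10; β = (10·39 − 0·3)/340 = 39/34.

α = 0.300, β = 1.147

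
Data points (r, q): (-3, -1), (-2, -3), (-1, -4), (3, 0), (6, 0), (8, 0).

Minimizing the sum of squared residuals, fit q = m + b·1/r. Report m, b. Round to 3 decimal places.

The normal system MᵀM·[m, b]ᵀ = Mᵀq is [[6, -29/24]; [-29/24, 97/64]]·[m, b]ᵀ = [-8, 35/6]ᵀ.
Eliminating b: (97/64)·(row 1) − (-29/24)·(row 2) gives (4397/576)·m = (97/64)·(-8) − (-29/24)·(35/6) = -731/144, so m = -2924/4397.
Then b = ((35/6) − (-29/24)·(-2924/4397))/(97/64) = 14592/4397.

m = -0.665, b = 3.319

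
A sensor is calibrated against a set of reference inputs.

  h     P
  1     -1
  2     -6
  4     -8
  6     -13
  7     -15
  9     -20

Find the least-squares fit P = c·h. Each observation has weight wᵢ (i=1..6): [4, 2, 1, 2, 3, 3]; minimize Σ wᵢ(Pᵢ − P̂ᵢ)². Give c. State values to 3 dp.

Compute the Gram sums: Σwᵢ·h·h = 490.
Moment sums: Σwᵢ·h·P = -1071.
Hence c = -1071 / 490 ≈ -2.18571.

c = -2.186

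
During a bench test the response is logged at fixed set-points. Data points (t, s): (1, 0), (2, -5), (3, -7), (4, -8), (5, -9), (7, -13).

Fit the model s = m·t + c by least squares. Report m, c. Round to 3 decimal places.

The normal equations are: 104·m + 22·c = -199;  22·m + 6·c = -42.
Eliminating c: 6·(row 1) − 22·(row 2) gives 140·m = 6·(-199) − 22·(-42) = -270, so m = -27/14.
Then c = ((-42) − 22·(-27/14))/6 = 1/14.

m = -1.929, c = 0.071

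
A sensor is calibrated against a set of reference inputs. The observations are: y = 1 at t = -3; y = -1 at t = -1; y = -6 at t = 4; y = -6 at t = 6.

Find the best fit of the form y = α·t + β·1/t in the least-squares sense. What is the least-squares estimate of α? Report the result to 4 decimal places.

α = -1.1482

Compute the Gram sums: Σt·t = 62, Σt·1/t = 4, Σ1/t·1/t = 173/144.
For Aᵀy: Σt·y = -62, Σ1/t·y = -11/6.
Normal equations: [[62, 4]; [4, 173/144]]·[α, β]ᵀ = [-62, -11/6]ᵀ.
Determinant 62·(173/144) − 4² = 4211/72.
α = ((-62)·(173/144) − 4·(-11/6))/(4211/72) = -4835/4211; β = (62·(-11/6) − 4·(-62))/(4211/72) = 9672/4211.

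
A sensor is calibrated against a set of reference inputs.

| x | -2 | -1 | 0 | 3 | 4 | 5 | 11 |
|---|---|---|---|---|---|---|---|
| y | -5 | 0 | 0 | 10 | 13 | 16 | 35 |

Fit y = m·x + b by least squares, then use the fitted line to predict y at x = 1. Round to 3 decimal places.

From the data, Σx·x = 176, Σx = 20, Σ1 = 7.
Moment sums: Σx·y = 557, Σy = 69.
Normal equations: [[176, 20]; [20, 7]]·[m, b]ᵀ = [557, 69]ᵀ.
det = 176·7 − 20² = 832.
m = (557·7 − 20·69)/832 = 2519/832; b = (176·69 − 20·557)/832 = 251/208.
At x = 1: ŷ = (2519/832)·(1) + (251/208)·(1) = 271/64.

ŷ = 4.234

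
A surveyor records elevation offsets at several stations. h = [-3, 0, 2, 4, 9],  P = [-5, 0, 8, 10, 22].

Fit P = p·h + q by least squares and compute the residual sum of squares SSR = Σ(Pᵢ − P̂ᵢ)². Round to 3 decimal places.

SSR = 6.510

With design matrix M, MᵀM = [[110, 12]; [12, 5]] and MᵀP = [269, 35]ᵀ.
Determinant 110·5 − 12² = 406.
p = (269·5 − 12·35)/406 = 925/406; q = (110·35 − 12·269)/406 = 311/203.
Residuals: 123/406, -311/203, 388/203, -131/203, -15/406; SSR = 2643/406.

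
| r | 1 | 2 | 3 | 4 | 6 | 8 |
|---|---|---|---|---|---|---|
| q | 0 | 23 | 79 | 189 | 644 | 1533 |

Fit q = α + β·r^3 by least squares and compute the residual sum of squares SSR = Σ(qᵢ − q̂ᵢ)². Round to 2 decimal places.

SSR = 4.32

AᵀA·[α, β]ᵀ = Aᵀq reads: 6·α + 828·β = 2468;  828·α + 313690·β = 938413.
det = 6·313690 − 828² = 1196556.
α = (2468·313690 − 828·938413)/1196556 = -704761/299139; β = (6·938413 − 828·2468)/1196556 = 597829/199426.
Residuals: -383965/598278, 411010/299139, 249335/598278, -149552/299139, -346319/299139, 152176/299139; SSR = 2586013/598278.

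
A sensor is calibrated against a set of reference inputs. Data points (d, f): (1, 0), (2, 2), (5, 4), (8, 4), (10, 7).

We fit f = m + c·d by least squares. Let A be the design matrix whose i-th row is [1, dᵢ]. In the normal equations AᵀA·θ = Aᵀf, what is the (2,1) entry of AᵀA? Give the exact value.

26

Row 2 ↔ basis d, column 1 ↔ basis 1, so (AᵀA)_{2,1} = Σᵢ d = (1)·(1) + (2)·(1) + (5)·(1) + (8)·(1) + (10)·(1) = 26.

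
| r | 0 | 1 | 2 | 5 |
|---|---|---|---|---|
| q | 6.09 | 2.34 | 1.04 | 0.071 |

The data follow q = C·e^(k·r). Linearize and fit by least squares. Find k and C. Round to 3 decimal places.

Let Y = ln q. Fitting Y = k·r + ln C by least squares:
Σr = 8.0000, Σ(r)² = 30.0000, Σln q = 0.0509, Σr·ln q = -12.2968.
Normal system: [[30.0000, 8.0000]; [8.0000, 4]]·[k, ln C]ᵀ = [-12.2968, 0.0509]ᵀ.
Solving (det = 56.0000): k = -0.88562, ln C = 1.78398, so C = exp(1.78398) = 5.95348.

k = -0.886, C = 5.953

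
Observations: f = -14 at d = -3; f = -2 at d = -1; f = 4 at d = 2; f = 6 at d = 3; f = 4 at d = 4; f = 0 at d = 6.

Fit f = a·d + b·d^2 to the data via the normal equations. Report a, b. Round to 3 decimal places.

From the data, Σd·d = 75, Σd·d^2 = 287, Σd^2·d^2 = 1731.
Right-hand side: Σd·f = 86, Σd^2·f = 6.
Normal equations: [[75, 287]; [287, 1731]]·[a, b]ᵀ = [86, 6]ᵀ.
det = 75·1731 − 287² = 47456.
a = (86·1731 − 287·6)/47456 = 18393/5932; b = (75·6 − 287·86)/47456 = -3029/5932.

a = 3.101, b = -0.511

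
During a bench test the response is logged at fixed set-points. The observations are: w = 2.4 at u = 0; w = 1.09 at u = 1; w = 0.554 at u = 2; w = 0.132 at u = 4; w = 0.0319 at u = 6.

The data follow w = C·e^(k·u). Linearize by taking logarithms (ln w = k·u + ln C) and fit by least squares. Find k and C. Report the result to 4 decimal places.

k = -0.7159, C = 2.3197

Taking logs, ln w = k·u + ln C, so regress ln w on u.
AᵀA = [[57.0000, 13.0000]; [13.0000, 5]], rhs = [-29.8657, -5.0990]ᵀ  (here Σu = 13.0000, Σ(u)² = 57.0000, Σln w = -5.0990, Σu·ln w = -29.8657).
Δ = 57.0000·5 − (13.0000)² = 116.0000; k = (-29.8657·5 − 13.0000·-5.0990)/116.0000 = -0.71587, ln C = (57.0000·-5.0990 − 13.0000·-29.8657)/116.0000 = 0.84145, so C = exp(0.84145) = 2.31974.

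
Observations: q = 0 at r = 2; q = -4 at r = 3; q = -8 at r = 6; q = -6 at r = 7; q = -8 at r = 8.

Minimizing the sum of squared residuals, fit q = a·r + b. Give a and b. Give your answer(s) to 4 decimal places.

a = -1.1493, b = 0.7761

Entries of XᵀX: Σr·r = 162, Σr = 26, Σ1 = 5.
Right-hand side: Σr·q = -166, Σq = -26.
So XᵀX·[a, b]ᵀ = Xᵀq: [[162, 26]; [26, 5]]·[a, b]ᵀ = [-166, -26]ᵀ.
Δ = 162·5 − 26² = 134.
a = ((-166)·5 − 26·(-26))/134 = -77/67; b = (162·(-26) − 26·(-166))/134 = 52/67.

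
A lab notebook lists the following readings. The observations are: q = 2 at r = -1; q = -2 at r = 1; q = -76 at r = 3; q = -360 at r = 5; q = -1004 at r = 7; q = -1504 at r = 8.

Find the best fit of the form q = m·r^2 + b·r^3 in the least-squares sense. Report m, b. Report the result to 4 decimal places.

m = 0.6834, b = -3.0232

Normal-equation sums: Σr^2·r^2 = 7205, Σr^2·r^3 = 52943, Σr^3·r^3 = 396149.
Moment sums: Σr^2·q = -155136, Σr^3·q = -1161476.
So AᵀA·[m, b]ᵀ = Aᵀq: [[7205, 52943]; [52943, 396149]]·[m, b]ᵀ = [-155136, -1161476]ᵀ.
Eliminating b: 396149·(row 1) − 52943·(row 2) gives 51292296·m = 396149·(-155136) − 52943·(-1161476) = 35052604, so m = 8763151/12823074.
Then b = ((-1161476) − 52943·(8763151/12823074))/396149 = -3524303/1165734.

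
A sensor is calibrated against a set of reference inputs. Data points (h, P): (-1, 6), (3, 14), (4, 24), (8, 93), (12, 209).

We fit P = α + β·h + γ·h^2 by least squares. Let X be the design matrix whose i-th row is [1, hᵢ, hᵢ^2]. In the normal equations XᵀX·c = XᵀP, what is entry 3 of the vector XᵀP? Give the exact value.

Entry 3 ↔ basis h^2, so (XᵀP)_{3} = Σᵢ (h^2)·Pᵢ = (1)·(6) + (9)·(14) + (16)·(24) + (64)·(93) + (144)·(209) = 36564.

36564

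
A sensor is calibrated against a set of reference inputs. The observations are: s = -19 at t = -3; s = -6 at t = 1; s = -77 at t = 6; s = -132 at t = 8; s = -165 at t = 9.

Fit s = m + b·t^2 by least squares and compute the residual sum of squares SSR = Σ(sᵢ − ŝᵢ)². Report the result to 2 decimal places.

SSR = 8.82

Sums needed: Σ1 = 5, Σt^2 = 191, Σt^2·t^2 = 12035.
Right-hand side: Σs = -399, Σt^2·s = -24762.
So XᵀX·[m, b]ᵀ = Xᵀs: [[5, 191]; [191, 12035]]·[m, b]ᵀ = [-399, -24762]ᵀ.
Eliminating b: 12035·(row 1) − 191·(row 2) gives 23694·m = 12035·(-399) − 191·(-24762) = -72423, so m = -24141/7898.
Then b = ((-24762) − 191·(-24141/7898))/12035 = -15867/7898.
Residuals: 8441/3949, -3690/3949, -1163/718, -2907/7898, 3099/3949; SSR = 69637/7898.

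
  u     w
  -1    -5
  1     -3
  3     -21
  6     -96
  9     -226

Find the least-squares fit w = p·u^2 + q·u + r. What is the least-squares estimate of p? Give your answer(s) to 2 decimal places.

Compute the Gram sums: Σu^2·u^2 = 7940, Σu^2·u = 972, Σu^2 = 128, Σu·u = 128, Σu = 18, Σ1 = 5.
Moment sums: Σu^2·w = -21959, Σu·w = -2671, Σw = -351.
So XᵀX·[p, q, r]ᵀ = Xᵀw: [[7940, 972, 128]; [972, 128, 18]; [128, 18, 5]]·[p, q, r]ᵀ = [-21959, -2671, -351]ᵀ.
Row-reducing yields p = -62785/20868, q = 7189/3478, r = -3230/5217.

p = -3.01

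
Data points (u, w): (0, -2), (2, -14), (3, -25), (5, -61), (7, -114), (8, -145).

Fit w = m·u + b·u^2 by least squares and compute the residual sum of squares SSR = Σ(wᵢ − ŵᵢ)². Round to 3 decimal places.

SSR = 5.824

AᵀA·[m, b]ᵀ = Aᵀw reads: 151·m + 1015·b = -2366;  1015·m + 7219·b = -16672.
(Σu·u = 151, Σu·u^2 = 1015, Σu^2·u^2 = 7219, Σu·w = -2366, Σu^2·w = -16672.)
Eliminating b: 7219·(row 1) − 1015·(row 2) gives 59844·m = 7219·(-2366) − 1015·(-16672) = -158074, so m = -79037/29922.
Then b = ((-16672) − 1015·(-79037/29922))/7219 = -57991/29922.
Residuals: -2, -14435/14961, 1830/4987, 9859/14961, -2715/4987, 2515/14961; SSR = 87140/14961.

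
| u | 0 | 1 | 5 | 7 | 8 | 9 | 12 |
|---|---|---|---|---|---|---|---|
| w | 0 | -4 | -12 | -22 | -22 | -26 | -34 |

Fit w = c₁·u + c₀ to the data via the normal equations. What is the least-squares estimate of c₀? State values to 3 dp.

The normal system XᵀX·[c₁, c₀]ᵀ = Xᵀw is [[364, 42]; [42, 7]]·[c₁, c₀]ᵀ = [-1036, -120]ᵀ.
Eliminating c₀: 7·(row 1) − 42·(row 2) gives 784·c₁ = 7·(-1036) − 42·(-120) = -2212, so c₁ = -79/28.
Then c₀ = ((-120) − 42·(-79/28))/7 = -3/14.

c₀ = -0.214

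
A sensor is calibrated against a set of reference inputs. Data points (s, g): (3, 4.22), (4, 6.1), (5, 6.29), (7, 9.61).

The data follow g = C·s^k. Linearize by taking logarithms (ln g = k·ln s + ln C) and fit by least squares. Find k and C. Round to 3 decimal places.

k = 0.918, C = 1.571

Let Y = ln g. Fitting Y = k·ln s + ln C by least squares:
Σln s = 6.0403, Σ(ln s)² = 9.5056, Σln g = 7.3499, Σln s·ln g = 11.4515.
Equations: 9.5056·k + 6.0403·ln C = 11.4515;  6.0403·k + 4·ln C = 7.3499.
Δ = 9.5056·4 − (6.0403)² = 1.5378; k = (11.4515·4 − 6.0403·7.3499)/1.5378 = 0.91754, ln C = (9.5056·7.3499 − 6.0403·11.4515)/1.5378 = 0.45192, so C = exp(0.45192) = 1.57133.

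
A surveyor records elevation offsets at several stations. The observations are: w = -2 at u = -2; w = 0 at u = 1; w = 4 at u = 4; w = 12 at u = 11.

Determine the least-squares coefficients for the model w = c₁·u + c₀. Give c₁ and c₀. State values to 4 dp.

c₁ = 1.1075, c₀ = -0.3763

The normal system AᵀA·[c₁, c₀]ᵀ = Aᵀw is [[142, 14]; [14, 4]]·[c₁, c₀]ᵀ = [152, 14]ᵀ.
det = 142·4 − 14² = 372.
c₁ = (152·4 − 14·14)/372 = 103/93; c₀ = (142·14 − 14·152)/372 = -35/93.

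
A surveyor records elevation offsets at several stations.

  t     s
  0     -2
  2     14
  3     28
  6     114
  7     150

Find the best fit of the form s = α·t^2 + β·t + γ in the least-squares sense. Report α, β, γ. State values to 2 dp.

α = 2.84, β = 2.01, γ = -2.09

The normal equations are: 3794·α + 594·β + 98·γ = 11762;  594·α + 98·β + 18·γ = 1846;  98·α + 18·β + 5·γ = 304.
(Σt^2·t^2 = 3794, Σt^2·t = 594, Σt^2 = 98, Σt·t = 98, Σt = 18, Σ1 = 5, Σt^2·s = 11762, Σt·s = 1846, Σs = 304.)
Solving the 3×3 system (Gaussian elimination) gives α = 7121/2508, β = 1681/836, γ = -1310/627.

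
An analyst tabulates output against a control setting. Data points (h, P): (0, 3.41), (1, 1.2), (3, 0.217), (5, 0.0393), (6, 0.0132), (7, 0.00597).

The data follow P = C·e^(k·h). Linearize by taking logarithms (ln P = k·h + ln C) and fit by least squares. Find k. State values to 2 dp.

k = -0.90

With ln Pᵢ as the transformed response and hᵢ as the regressor:
XᵀX = [[120.0000, 22.0000]; [22.0000, 6]], rhs = [-82.3962, -12.8039]ᵀ  (here Σh = 22.0000, Σ(h)² = 120.0000, Σln P = -12.8039, Σh·ln P = -82.3962).
Δ = 120.0000·6 − (22.0000)² = 236.0000; k = (-82.3962·6 − 22.0000·-12.8039)/236.0000 = -0.90123, ln C = (120.0000·-12.8039 − 22.0000·-82.3962)/236.0000 = 1.17054.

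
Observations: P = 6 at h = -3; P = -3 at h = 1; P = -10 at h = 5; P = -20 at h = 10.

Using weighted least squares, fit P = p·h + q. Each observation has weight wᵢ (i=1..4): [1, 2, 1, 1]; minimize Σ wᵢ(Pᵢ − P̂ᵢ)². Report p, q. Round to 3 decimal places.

Sums needed: Σwᵢ·h·h = 136, Σwᵢ·h = 14, Σwᵢ·1 = 5.
For MᵀWP: Σwᵢ·h·P = -274, Σwᵢ·P = -30.
MᵀWM·[p, q]ᵀ = MᵀWP becomes [[136, 14]; [14, 5]]·[p, q]ᵀ = [-274, -30]ᵀ.
Eliminating q: 5·(row 1) − 14·(row 2) gives 484·p = 5·(-274) − 14·(-30) = -950, so p = -475/242.
Then q = ((-30) − 14·(-475/242))/5 = -61/121.

p = -1.963, q = -0.504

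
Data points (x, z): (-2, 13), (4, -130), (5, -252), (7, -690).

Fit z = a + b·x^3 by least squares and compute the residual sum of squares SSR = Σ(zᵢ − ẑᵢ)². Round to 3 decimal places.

Sums needed: Σ1 = 4, Σx^3 = 524, Σx^3·x^3 = 137434.
Moment sums: Σz = -1059, Σx^3·z = -276594.
det = 4·137434 − 524² = 275160.
a = ((-1059)·137434 − 524·(-276594))/275160 = -20245/9172; b = (4·(-276594) − 524·(-1059))/275160 = -9191/4586.
Residuals: -7575/9172, 4333/9172, 6651/9172, -3409/9172; SSR = 14393/9172.

SSR = 1.569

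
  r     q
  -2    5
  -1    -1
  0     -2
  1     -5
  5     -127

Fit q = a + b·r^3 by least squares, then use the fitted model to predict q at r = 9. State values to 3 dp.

q̂ = -727.449

XᵀX·[a, b]ᵀ = Xᵀq reads: 5·a + 117·b = -130;  117·a + 15691·b = -15919.
(Σ1 = 5, Σr^3 = 117, Σr^3·r^3 = 15691, Σq = -130, Σr^3·q = -15919.)
det = 5·15691 − 117² = 64766.
a = ((-130)·15691 − 117·(-15919))/64766 = -13639/4982; b = (5·(-15919) − 117·(-130))/64766 = -64385/64766.
At r = 9: q̂ = (-13639/4982)·(1) + (-64385/64766)·(729) = -23556986/32383.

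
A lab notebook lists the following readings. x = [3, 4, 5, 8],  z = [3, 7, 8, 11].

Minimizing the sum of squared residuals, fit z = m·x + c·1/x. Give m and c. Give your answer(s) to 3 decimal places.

The normal equations are: 114·m + 4·c = 165;  4·m + (3301/14400)·c = 229/40.
det = 114·(3301/14400) − 4² = 24319/2400.
m = (165·(3301/14400) − 4·(229/40))/(24319/2400) = 71635/48638; c = (114·(229/40) − 4·165)/(24319/2400) = -17640/24319.

m = 1.473, c = -0.725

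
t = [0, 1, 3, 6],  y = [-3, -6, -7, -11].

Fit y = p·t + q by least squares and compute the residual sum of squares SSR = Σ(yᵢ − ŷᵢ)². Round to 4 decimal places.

Normal-equation sums: Σt·t = 46, Σt = 10, Σ1 = 4.
And Σt·y = -93, Σy = -27.
So AᵀA·[p, q]ᵀ = Aᵀy: [[46, 10]; [10, 4]]·[p, q]ᵀ = [-93, -27]ᵀ.
Eliminating q: 4·(row 1) − 10·(row 2) gives 84·p = 4·(-93) − 10·(-27) = -102, so p = -17/14.
Then q = ((-27) − 10·(-17/14))/4 = -26/7.
Residuals: 5/7, -15/14, 5/14, 0; SSR = 25/14.

SSR = 1.7857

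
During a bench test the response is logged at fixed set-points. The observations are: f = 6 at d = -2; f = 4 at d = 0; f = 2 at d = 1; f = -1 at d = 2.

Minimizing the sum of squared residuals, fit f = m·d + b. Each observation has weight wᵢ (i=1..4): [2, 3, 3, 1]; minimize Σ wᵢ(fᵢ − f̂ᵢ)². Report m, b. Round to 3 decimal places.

m = -1.560, b = 3.396

Sums needed: Σwᵢ·d·d = 15, Σwᵢ·d = 1, Σwᵢ·1 = 9.
Moment sums: Σwᵢ·d·f = -20, Σwᵢ·f = 29.
Normal equations: [[15, 1]; [1, 9]]·[m, b]ᵀ = [-20, 29]ᵀ.
det = 15·9 − 1² = 134.
m = ((-20)·9 − 1·29)/134 = -209/134; b = (15·29 − 1·(-20))/134 = 455/134.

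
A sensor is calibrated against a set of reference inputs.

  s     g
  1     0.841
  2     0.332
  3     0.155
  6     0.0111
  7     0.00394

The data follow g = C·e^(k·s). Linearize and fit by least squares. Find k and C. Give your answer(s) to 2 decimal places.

Taking logs, ln g = k·s + ln C, so regress ln g on s.
Σs = 19.0000, Σ(s)² = 99.0000, Σln g = -13.1775, Σs·ln g = -73.7323.
Equations: 99.0000·k + 19.0000·ln C = -73.7323;  19.0000·k + 5·ln C = -13.1775.
Slope k = (n·Σs·ln g − Σs·Σln g)/(n·Σ(s)² − (Σs)²) = (5·-73.7323 − 19.0000·-13.1775)/134.0000 = -0.88275; ln C = (Σln g − k·Σs)/n = 0.71896, so C = exp(0.71896) = 2.05230.

k = -0.88, C = 2.05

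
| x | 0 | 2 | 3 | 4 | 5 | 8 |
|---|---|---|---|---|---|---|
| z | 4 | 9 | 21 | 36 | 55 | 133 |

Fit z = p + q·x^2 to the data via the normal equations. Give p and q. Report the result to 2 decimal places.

Setting ∂/∂p … = 0 gives: 6·p + 118·q = 258;  118·p + 5074·q = 10688.
(Σ1 = 6, Σx^2 = 118, Σx^2·x^2 = 5074, Σz = 258, Σx^2·z = 10688.)
det = 6·5074 − 118² = 16520.
p = (258·5074 − 118·10688)/16520 = 29/10; q = (6·10688 − 118·258)/16520 = 1203/590.

p = 2.90, q = 2.04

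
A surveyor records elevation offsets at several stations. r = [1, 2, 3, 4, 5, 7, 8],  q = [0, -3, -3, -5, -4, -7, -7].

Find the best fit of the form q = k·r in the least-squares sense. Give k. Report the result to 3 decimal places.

k = -0.952

Sums needed: Σr·r = 168.
For Mᵀq: Σr·q = -160.
Hence k = -160 / 168 ≈ -0.952381.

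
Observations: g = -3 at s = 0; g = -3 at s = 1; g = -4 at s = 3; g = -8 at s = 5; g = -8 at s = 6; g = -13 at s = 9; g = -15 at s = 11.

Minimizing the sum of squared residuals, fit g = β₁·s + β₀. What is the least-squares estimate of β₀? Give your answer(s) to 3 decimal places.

β₀ = -1.847

With design matrix M, MᵀM = [[273, 35]; [35, 7]] and Mᵀg = [-385, -54]ᵀ.
Eliminating β₀: 7·(row 1) − 35·(row 2) gives 686·β₁ = 7·(-385) − 35·(-54) = -805, so β₁ = -115/98.
Then β₀ = ((-54) − 35·(-115/98))/7 = -181/98.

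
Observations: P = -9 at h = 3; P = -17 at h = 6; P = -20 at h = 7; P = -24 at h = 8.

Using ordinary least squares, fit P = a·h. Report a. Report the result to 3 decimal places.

a = -2.918

From the data, Σh·h = 158.
For AᵀP: Σh·P = -461.
a = (-461)/158 = -2.91772.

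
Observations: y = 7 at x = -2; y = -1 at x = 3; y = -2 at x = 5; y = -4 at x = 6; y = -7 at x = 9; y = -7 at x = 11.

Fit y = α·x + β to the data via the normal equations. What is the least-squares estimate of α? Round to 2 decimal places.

α = -1.10

Entries of MᵀM: Σx·x = 276, Σx = 32, Σ1 = 6.
And Σx·y = -191, Σy = -14.
So MᵀM·[α, β]ᵀ = Mᵀy: [[276, 32]; [32, 6]]·[α, β]ᵀ = [-191, -14]ᵀ.
Δ = 276·6 − 32² = 632.
α = ((-191)·6 − 32·(-14))/632 = -349/316; β = (276·(-14) − 32·(-191))/632 = 281/79.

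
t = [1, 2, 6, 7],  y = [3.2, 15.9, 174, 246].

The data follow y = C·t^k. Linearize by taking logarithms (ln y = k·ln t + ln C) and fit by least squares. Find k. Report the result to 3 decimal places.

Let Y = ln y. Fitting Y = k·ln t + ln C by least squares:
Σln t = 4.4308, Σ(ln t)² = 7.4774, Σln y = 14.5939, Σln t·ln y = 21.8741.
Equations: 7.4774·k + 4.4308·ln C = 21.8741;  4.4308·k + 4·ln C = 14.5939.
Slope k = (n·Σln t·ln y − Σln t·Σln y)/(n·Σ(ln t)² − (Σln t)²) = (4·21.8741 − 4.4308·14.5939)/10.2775 = 2.22172; ln C = (Σln y − k·Σln t)/n = 1.18746.

k = 2.222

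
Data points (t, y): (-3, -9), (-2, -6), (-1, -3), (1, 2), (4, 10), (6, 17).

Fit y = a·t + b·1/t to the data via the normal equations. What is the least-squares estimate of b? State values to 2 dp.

Compute the Gram sums: Σt·t = 67, Σt·1/t = 6, Σ1/t·1/t = 353/144.
Right-hand side: Σt·y = 186, Σ1/t·y = 49/3.
Normal equations: [[67, 6]; [6, 353/144]]·[a, b]ᵀ = [186, 49/3]ᵀ.
det = 67·(353/144) − 6² = 18467/144.
a = (186·(353/144) − 6·(49/3))/(18467/144) = 51546/18467; b = (67·(49/3) − 6·186)/(18467/144) = -3120/18467.

b = -0.17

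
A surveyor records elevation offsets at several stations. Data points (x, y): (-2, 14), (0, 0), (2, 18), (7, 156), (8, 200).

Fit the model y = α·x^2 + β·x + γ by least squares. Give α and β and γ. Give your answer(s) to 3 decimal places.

The normal equations are: 6529·α + 855·β + 121·γ = 20572;  855·α + 121·β + 15·γ = 2700;  121·α + 15·β + 5·γ = 388.
(Σx^2·x^2 = 6529, Σx^2·x = 855, Σx^2 = 121, Σx·x = 121, Σx = 15, Σ1 = 5, Σx^2·y = 20572, Σx·y = 2700, Σy = 388.)
Row-reducing yields α = 14711/4937, β = 4545/4937, γ = 13470/4937.

α = 2.980, β = 0.921, γ = 2.728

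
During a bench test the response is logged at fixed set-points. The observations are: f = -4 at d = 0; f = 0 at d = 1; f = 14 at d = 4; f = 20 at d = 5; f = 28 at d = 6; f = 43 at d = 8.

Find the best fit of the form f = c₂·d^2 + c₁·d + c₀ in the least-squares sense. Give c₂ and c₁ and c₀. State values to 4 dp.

Sums needed: Σd^2·d^2 = 6274, Σd^2·d = 918, Σd^2 = 142, Σd·d = 142, Σd = 24, Σ1 = 6.
And Σd^2·f = 4484, Σd·f = 668, Σf = 101.
XᵀX·[c₂, c₁, c₀]ᵀ = Xᵀf becomes [[6274, 918, 142]; [918, 142, 24]; [142, 24, 6]]·[c₂, c₁, c₀]ᵀ = [4484, 668, 101]ᵀ.
Solving the 3×3 system (Gaussian elimination) gives c₂ = 533/1570, c₁ = 991/314, c₀ = -3003/785.

c₂ = 0.3395, c₁ = 3.1561, c₀ = -3.8255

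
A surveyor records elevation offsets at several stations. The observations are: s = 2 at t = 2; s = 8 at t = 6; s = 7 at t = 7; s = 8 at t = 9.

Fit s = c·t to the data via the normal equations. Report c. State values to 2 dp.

c = 1.02

With design matrix M, MᵀM = [[170]] and Mᵀs = [173]ᵀ.
Hence c = 173 / 170 ≈ 1.01765.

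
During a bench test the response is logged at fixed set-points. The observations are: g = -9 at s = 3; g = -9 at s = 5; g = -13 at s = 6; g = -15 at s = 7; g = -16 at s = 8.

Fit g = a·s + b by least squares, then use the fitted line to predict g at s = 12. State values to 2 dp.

ĝ = -22.20

With design matrix X, XᵀX = [[183, 29]; [29, 5]] and Xᵀg = [-383, -62]ᵀ.
Δ = 183·5 − 29² = 74.
a = ((-383)·5 − 29·(-62))/74 = -117/74; b = (183·(-62) − 29·(-383))/74 = -239/74.
At s = 12: ĝ = (-117/74)·(12) + (-239/74)·(1) = -1643/74.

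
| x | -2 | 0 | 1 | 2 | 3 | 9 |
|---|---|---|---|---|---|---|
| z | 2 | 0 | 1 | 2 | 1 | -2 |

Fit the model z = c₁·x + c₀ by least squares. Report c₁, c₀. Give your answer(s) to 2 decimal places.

c₁ = -0.32, c₀ = 1.36

With design matrix A, AᵀA = [[99, 13]; [13, 6]] and Aᵀz = [-14, 4]ᵀ.
Eliminating c₀: 6·(row 1) − 13·(row 2) gives 425·c₁ = 6·(-14) − 13·4 = -136, so c₁ = -8/25.
Then c₀ = (4 − 13·(-8/25))/6 = 34/25.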